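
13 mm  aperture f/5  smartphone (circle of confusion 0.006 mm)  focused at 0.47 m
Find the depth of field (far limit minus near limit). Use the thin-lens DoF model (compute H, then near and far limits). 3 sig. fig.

Hyperfocal distance H = f²/(N·c) + f = 13²/(5 × 0.006) + 13 = 169/0.03 + 13 ≈ 5646.3 mm ≈ 5.646 m.
Near limit Dn = s·(H − f)/(H + s − 2f) = 470 × (5646.3 − 13) / (5646.3 + 470 − 2 × 13) = 470 × 5633.3 / 6090.3 ≈ 434.733 mm.
Far limit Df = s·(H − f)/(H − s) = 470 × (5646.3 − 13) / (5646.3 − 470) = 470 × 5633.3 / 5176.3 ≈ 511.495 mm.
Depth of field = Df − Dn = 511.495 − 434.733 ≈ 76.762 mm.

76.8 mm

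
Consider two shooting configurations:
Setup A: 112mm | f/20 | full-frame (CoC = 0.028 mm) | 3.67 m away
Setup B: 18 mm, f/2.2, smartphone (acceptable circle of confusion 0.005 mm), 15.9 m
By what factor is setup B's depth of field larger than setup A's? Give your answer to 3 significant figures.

20.2

Setup A: H = 112²/(20×0.028) + 112 ≈ 22512.0 mm; DoF = Df − Dn = 4363.0 − 3167.0 ≈ 1196.0 mm.
Setup B: H = 18²/(2.2×0.005) + 18 ≈ 29472.5 mm; DoF = Df − Dn = 34505 − 10330 ≈ 24175 mm.
Ratio = 24175 / 1196.0 ≈ 20.2.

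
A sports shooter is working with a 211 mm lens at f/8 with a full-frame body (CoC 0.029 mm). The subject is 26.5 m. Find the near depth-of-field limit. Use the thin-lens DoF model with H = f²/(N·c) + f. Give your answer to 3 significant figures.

23.3 m

Hyperfocal distance H = f²/(N·c) + f = 211²/(8 × 0.029) + 211 = 44521/0.232 + 211 ≈ 192111.9 mm ≈ 192.1 m.
Near limit Dn = s·(H − f)/(H + s − 2f) = 26500 × (192111.9 − 211) / (192111.9 + 26500 − 2 × 211) = 26500 × 191900.9 / 218189.9 ≈ 23307 mm ≈ 23.3 m.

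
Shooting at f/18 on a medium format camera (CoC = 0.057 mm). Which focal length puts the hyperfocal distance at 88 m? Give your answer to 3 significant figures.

From H = f²/(N·c) + f, with f ≪ H: f ≈ √(H·N·c) = √(88000 × 18 × 0.057) = √90288 ≈ 300.5 mm.
Exact: f² + N·c·f − N·c·H = 0 ⇒ f = (−N·c + √((N·c)² + 4·N·c·H))/2 = (−1.026 + √361153)/2 ≈ 299.97 mm ≈ 300 mm.

300 mm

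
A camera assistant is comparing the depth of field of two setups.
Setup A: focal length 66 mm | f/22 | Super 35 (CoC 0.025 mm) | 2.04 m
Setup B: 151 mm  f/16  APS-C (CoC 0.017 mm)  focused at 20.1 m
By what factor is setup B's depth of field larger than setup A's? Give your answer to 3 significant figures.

9.35

Setup A: H = 66²/(22×0.025) + 66 ≈ 7986.0 mm; DoF = Df − Dn = 2717.3 − 1633.0 ≈ 1084.3 mm.
Setup B: H = 151²/(16×0.017) + 151 ≈ 83978.2 mm; DoF = Df − Dn = 26377 − 16236 ≈ 10141 mm.
Ratio = 10141 / 1084.3 ≈ 9.35.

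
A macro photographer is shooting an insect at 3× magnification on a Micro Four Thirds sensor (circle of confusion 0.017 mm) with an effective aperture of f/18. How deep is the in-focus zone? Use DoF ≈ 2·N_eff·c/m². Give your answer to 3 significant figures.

0.0680 mm

At magnification m, DoF ≈ 2·N_eff·c/m² = 2 × 18 × 0.017 / 3² = 0.612 / 9 ≈ 0.068 mm.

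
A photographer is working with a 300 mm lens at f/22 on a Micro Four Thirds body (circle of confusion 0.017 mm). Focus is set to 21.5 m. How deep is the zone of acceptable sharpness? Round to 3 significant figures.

Hyperfocal distance H = f²/(N·c) + f = 300²/(22 × 0.017) + 300 = 90000/0.374 + 300 ≈ 240941.7 mm ≈ 240.9 m.
Near limit Dn = s·(H − f)/(H + s − 2f) = 21500 × (240941.7 − 300) / (240941.7 + 21500 − 2 × 300) = 21500 × 240641.7 / 261841.7 ≈ 19759.3 mm.
Far limit Df = s·(H − f)/(H − s) = 21500 × (240941.7 − 300) / (240941.7 − 21500) = 21500 × 240641.7 / 219441.7 ≈ 23577.1 mm.
Depth of field = Df − Dn = 23577.1 − 19759.3 ≈ 3817.8 mm ≈ 3.82 m.

3.82 m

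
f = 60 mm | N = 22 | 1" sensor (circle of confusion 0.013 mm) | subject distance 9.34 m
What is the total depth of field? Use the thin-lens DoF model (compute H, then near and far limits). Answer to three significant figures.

30.2 m

Hyperfocal distance H = f²/(N·c) + f = 60²/(22 × 0.013) + 60 = 3600/0.286 + 60 ≈ 12647.4 mm ≈ 12.65 m.
Near limit Dn = s·(H − f)/(H + s − 2f) = 9340 × (12647.4 − 60) / (12647.4 + 9340 − 2 × 60) = 9340 × 12587.4 / 21867.4 ≈ 5376 mm.
Far limit Df = s·(H − f)/(H − s) = 9340 × (12647.4 − 60) / (12647.4 − 9340) = 9340 × 12587.4 / 3307.4 ≈ 35546 mm.
Depth of field = Df − Dn = 35546 − 5376 ≈ 30170 mm ≈ 30.2 m.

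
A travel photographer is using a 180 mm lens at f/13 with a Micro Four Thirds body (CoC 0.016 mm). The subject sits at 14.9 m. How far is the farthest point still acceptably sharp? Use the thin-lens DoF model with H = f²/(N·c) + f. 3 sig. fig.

16.5 m

Hyperfocal distance H = f²/(N·c) + f = 180²/(13 × 0.016) + 180 = 32400/0.208 + 180 ≈ 155949.2 mm ≈ 155.9 m.
Far limit Df = s·(H − f)/(H − s) = 14900 × (155949.2 − 180) / (155949.2 − 14900) = 14900 × 155769.2 / 141049.2 ≈ 16455 mm ≈ 16.5 m.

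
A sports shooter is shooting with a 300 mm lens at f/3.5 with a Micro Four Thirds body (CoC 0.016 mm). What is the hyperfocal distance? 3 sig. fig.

Hyperfocal distance H = f²/(N·c) + f = 300²/(3.5 × 0.016) + 300 = 90000/0.056 + 300 ≈ 1607442.9 mm ≈ 1610 m.

1610 m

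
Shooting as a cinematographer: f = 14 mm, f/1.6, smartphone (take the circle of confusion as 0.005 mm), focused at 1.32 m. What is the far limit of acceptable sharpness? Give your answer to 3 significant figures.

Hyperfocal distance H = f²/(N·c) + f = 14²/(1.6 × 0.005) + 14 = 196/0.008 + 14 ≈ 24514.0 mm ≈ 24.51 m.
Far limit Df = s·(H − f)/(H − s) = 1320 × (24514.0 − 14) / (24514.0 − 1320) = 1320 × 24500.0 / 23194.0 ≈ 1394.3 mm ≈ 1.39 m.

1.39 m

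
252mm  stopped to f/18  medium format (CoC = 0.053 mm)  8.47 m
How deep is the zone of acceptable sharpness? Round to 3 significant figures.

Hyperfocal distance H = f²/(N·c) + f = 252²/(18 × 0.053) + 252 = 63504/0.954 + 252 ≈ 66818.0 mm ≈ 66.82 m.
Near limit Dn = s·(H − f)/(H + s − 2f) = 8470 × (66818.0 − 252) / (66818.0 + 8470 − 2 × 252) = 8470 × 66566.0 / 74784.0 ≈ 7539.2 mm.
Far limit Df = s·(H − f)/(H − s) = 8470 × (66818.0 − 252) / (66818.0 − 8470) = 8470 × 66566.0 / 58348.0 ≈ 9663.0 mm.
Depth of field = Df − Dn = 9663.0 − 7539.2 ≈ 2123.8 mm ≈ 2.12 m.

2.12 m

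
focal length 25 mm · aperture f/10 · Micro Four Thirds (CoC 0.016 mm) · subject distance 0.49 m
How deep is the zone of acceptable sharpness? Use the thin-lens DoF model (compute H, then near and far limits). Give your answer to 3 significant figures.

118 mm

Hyperfocal distance H = f²/(N·c) + f = 25²/(10 × 0.016) + 25 = 625/0.16 + 25 ≈ 3931.2 mm ≈ 3.931 m.
Near limit Dn = s·(H − f)/(H + s − 2f) = 490 × (3931.2 − 25) / (3931.2 + 490 − 2 × 25) = 490 × 3906.2 / 4371.2 ≈ 437.88 mm.
Far limit Df = s·(H − f)/(H − s) = 490 × (3931.2 − 25) / (3931.2 − 490) = 490 × 3906.2 / 3441.2 ≈ 556.21 mm.
Depth of field = Df − Dn = 556.21 − 437.88 ≈ 118.33 mm.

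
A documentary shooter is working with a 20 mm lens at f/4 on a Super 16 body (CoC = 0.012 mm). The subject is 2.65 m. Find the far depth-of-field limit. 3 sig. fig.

3.87 m

Hyperfocal distance H = f²/(N·c) + f = 20²/(4 × 0.012) + 20 = 400/0.048 + 20 ≈ 8353.3 mm ≈ 8.353 m.
Far limit Df = s·(H − f)/(H − s) = 2650 × (8353.3 − 20) / (8353.3 − 2650) = 2650 × 8333.3 / 5703.3 ≈ 3872.0 mm ≈ 3.87 m.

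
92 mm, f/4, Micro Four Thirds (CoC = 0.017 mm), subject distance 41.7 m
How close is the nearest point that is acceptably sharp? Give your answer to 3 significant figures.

Hyperfocal distance H = f²/(N·c) + f = 92²/(4 × 0.017) + 92 = 8464/0.068 + 92 ≈ 124562.6 mm ≈ 124.6 m.
Near limit Dn = s·(H − f)/(H + s − 2f) = 41700 × (124562.6 − 92) / (124562.6 + 41700 − 2 × 92) = 41700 × 124470.6 / 166078.6 ≈ 31253 mm ≈ 31.3 m.

31.3 m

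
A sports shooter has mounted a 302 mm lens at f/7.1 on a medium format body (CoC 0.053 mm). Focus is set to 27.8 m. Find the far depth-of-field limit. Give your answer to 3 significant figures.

31.4 m

Hyperfocal distance H = f²/(N·c) + f = 302²/(7.1 × 0.053) + 302 = 91204/0.3763 + 302 ≈ 242672.4 mm ≈ 242.7 m.
Far limit Df = s·(H − f)/(H − s) = 27800 × (242672.4 − 302) / (242672.4 − 27800) = 27800 × 242370.4 / 214872.4 ≈ 31358 mm ≈ 31.4 m.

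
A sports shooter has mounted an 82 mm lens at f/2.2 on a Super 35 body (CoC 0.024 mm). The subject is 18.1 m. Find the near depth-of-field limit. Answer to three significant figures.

Hyperfocal distance H = f²/(N·c) + f = 82²/(2.2 × 0.024) + 82 = 6724/0.0528 + 82 ≈ 127430.5 mm ≈ 127.4 m.
Near limit Dn = s·(H − f)/(H + s − 2f) = 18100 × (127430.5 − 82) / (127430.5 + 18100 − 2 × 82) = 18100 × 127348.5 / 145366.5 ≈ 15857 mm ≈ 15.9 m.

15.9 m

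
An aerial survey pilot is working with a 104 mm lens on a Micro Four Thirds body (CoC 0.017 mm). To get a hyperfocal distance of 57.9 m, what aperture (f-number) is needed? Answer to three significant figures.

f/11

Rearrange H = f²/(N·c) + f for N: N = f² / ((H − f)·c).
N = 104² / ((57900 − 104) × 0.017) = 10816 / 982.5 ≈ 11.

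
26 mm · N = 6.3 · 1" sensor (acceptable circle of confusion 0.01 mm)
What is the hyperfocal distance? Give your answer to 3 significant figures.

10.8 m

Hyperfocal distance H = f²/(N·c) + f = 26²/(6.3 × 0.01) + 26 = 676/0.063 + 26 ≈ 10756.2 mm ≈ 10.8 m.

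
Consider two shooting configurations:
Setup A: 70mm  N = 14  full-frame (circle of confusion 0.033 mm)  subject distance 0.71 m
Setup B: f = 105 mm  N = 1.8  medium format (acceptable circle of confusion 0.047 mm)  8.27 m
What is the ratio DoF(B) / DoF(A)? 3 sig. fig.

Setup A: H = 70²/(14×0.033) + 70 ≈ 10676.1 mm; DoF = Df − Dn = 755.595 − 669.595 ≈ 86.000 mm.
Setup B: H = 105²/(1.8×0.047) + 105 ≈ 130424.1 mm; DoF = Df − Dn = 8822.8 − 7782.4 ≈ 1040.4 mm.
Ratio = 1040.4 / 86.000 ≈ 12.1.

12.1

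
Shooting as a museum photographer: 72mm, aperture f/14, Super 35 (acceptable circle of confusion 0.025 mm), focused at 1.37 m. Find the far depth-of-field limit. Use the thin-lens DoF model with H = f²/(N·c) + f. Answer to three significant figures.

1.50 m

Hyperfocal distance H = f²/(N·c) + f = 72²/(14 × 0.025) + 72 = 5184/0.35 + 72 ≈ 14883.4 mm ≈ 14.88 m.
Far limit Df = s·(H − f)/(H − s) = 1370 × (14883.4 − 72) / (14883.4 − 1370) = 1370 × 14811.4 / 13513.4 ≈ 1501.6 mm ≈ 1.50 m.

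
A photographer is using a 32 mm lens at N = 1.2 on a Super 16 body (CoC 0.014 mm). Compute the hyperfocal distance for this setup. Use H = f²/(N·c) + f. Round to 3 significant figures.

Hyperfocal distance H = f²/(N·c) + f = 32²/(1.2 × 0.014) + 32 = 1024/0.0168 + 32 ≈ 60984.4 mm ≈ 61.0 m.

61.0 m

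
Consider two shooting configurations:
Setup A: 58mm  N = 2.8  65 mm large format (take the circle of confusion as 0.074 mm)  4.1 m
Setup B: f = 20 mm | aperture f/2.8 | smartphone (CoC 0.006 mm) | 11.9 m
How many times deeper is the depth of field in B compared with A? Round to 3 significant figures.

Setup A: H = 58²/(2.8×0.074) + 58 ≈ 16293.5 mm; DoF = Df − Dn = 5459.1 − 3282.7 ≈ 2176.4 mm.
Setup B: H = 20²/(2.8×0.006) + 20 ≈ 23829.5 mm; DoF = Df − Dn = 23751 − 7939 ≈ 15812 mm.
Ratio = 15812 / 2176.4 ≈ 7.27.

7.27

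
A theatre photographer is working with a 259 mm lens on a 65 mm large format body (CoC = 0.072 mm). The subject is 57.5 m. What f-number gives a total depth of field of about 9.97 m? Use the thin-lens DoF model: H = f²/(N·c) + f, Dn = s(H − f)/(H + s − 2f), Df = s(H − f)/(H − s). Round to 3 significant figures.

Write h = H − f = f²/(N·c). The thin-lens limits are Dn = s·h/(h + (s−f)) and Df = s·h/(h − (s−f)), so DoF = Df − Dn = 2·s·(s−f)·h / (h² − (s−f)²).
That is a quadratic in h: DoF·h² − 2·s·(s−f)·h − DoF·(s−f)² = 0 ⇒ h = (s−f)·(s + √(s² + DoF²)) / DoF = 57241 × (57500 + √(57500² + 9970²)) / 9970 = 57241 × (57500 + 58358.0) / 9970 ≈ 665178 mm.
Then N = f²/(c·h) = 259² / (0.072 × 665178) = 67081 / 47893 ≈ 1.40.

f/1.40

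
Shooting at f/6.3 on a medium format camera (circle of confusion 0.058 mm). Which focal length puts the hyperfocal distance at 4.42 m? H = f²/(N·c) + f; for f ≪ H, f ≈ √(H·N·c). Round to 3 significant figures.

40.0 mm

From H = f²/(N·c) + f, with f ≪ H: f ≈ √(H·N·c) = √(4420 × 6.3 × 0.058) = √1615.1 ≈ 40.19 mm.
Exact: f² + N·c·f − N·c·H = 0 ⇒ f = (−N·c + √((N·c)² + 4·N·c·H))/2 = (−0.3654 + √6460.4)/2 ≈ 40.006 mm ≈ 40.0 mm.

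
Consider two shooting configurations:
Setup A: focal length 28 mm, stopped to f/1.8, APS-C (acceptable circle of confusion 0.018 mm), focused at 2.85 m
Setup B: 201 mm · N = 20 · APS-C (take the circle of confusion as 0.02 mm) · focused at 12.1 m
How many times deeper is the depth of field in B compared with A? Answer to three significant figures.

4.29

Setup A: H = 28²/(1.8×0.018) + 28 ≈ 24225.5 mm; DoF = Df − Dn = 3226.26 − 2552.34 ≈ 673.92 mm.
Setup B: H = 201²/(20×0.02) + 201 ≈ 101203.5 mm; DoF = Df − Dn = 13715.9 − 10824.7 ≈ 2891.2 mm.
Ratio = 2891.2 / 673.92 ≈ 4.29.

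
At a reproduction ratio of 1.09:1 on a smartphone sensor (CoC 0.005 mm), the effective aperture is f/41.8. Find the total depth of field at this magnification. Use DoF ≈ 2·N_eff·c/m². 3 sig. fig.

At magnification m, DoF ≈ 2·N_eff·c/m² = 2 × 41.8 × 0.005 / 1.09² = 0.418 / 1.188 ≈ 0.352 mm.

0.352 mm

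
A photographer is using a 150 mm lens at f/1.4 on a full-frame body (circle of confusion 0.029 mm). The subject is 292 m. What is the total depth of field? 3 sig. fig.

426 m

Hyperfocal distance H = f²/(N·c) + f = 150²/(1.4 × 0.029) + 150 = 22500/0.0406 + 150 ≈ 554337.2 mm ≈ 554.3 m.
Near limit Dn = s·(H − f)/(H + s − 2f) = 292000 × (554337.2 − 150) / (554337.2 + 292000 − 2 × 150) = 292000 × 554187.2 / 846037.2 ≈ 191271 mm.
Far limit Df = s·(H − f)/(H − s) = 292000 × (554337.2 − 150) / (554337.2 − 292000) = 292000 × 554187.2 / 262337.2 ≈ 616850 mm.
Depth of field = Df − Dn = 616850 − 191271 ≈ 425579 mm ≈ 426 m.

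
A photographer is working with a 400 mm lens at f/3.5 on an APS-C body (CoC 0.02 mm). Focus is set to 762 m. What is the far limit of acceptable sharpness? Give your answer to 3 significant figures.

1140 m

Hyperfocal distance H = f²/(N·c) + f = 400²/(3.5 × 0.02) + 400 = 160000/0.07 + 400 ≈ 2286114.3 mm ≈ 2286 m.
Far limit Df = s·(H − f)/(H − s) = 762000 × (2286114.3 − 400) / (2286114.3 − 762000) = 762000 × 2285714.3 / 1524114.3 ≈ 1142771 mm ≈ 1140 m.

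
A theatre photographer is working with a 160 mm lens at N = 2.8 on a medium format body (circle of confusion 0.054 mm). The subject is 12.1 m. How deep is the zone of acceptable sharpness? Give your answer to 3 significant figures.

Hyperfocal distance H = f²/(N·c) + f = 160²/(2.8 × 0.054) + 160 = 25600/0.1512 + 160 ≈ 169472.2 mm ≈ 169.5 m.
Near limit Dn = s·(H − f)/(H + s − 2f) = 12100 × (169472.2 − 160) / (169472.2 + 12100 − 2 × 160) = 12100 × 169312.2 / 181252.2 ≈ 11302.9 mm.
Far limit Df = s·(H − f)/(H − s) = 12100 × (169472.2 − 160) / (169472.2 − 12100) = 12100 × 169312.2 / 157372.2 ≈ 13018.0 mm.
Depth of field = Df − Dn = 13018.0 − 11302.9 ≈ 1715.1 mm ≈ 1.72 m.

1.72 m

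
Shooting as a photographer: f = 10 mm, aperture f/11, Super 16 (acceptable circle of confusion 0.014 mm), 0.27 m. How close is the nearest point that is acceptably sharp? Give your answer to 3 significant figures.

193 mm

Hyperfocal distance H = f²/(N·c) + f = 10²/(11 × 0.014) + 10 = 100/0.154 + 10 ≈ 659.4 mm ≈ 0.659 m.
Near limit Dn = s·(H − f)/(H + s − 2f) = 270 × (659.4 − 10) / (659.4 + 270 − 2 × 10) = 270 × 649.4 / 909.4 ≈ 192.80 mm.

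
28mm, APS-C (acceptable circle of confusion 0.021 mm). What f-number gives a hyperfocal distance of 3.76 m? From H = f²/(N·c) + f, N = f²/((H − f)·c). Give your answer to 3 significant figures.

f/10

Rearrange H = f²/(N·c) + f for N: N = f² / ((H − f)·c).
N = 28² / ((3760 − 28) × 0.021) = 784 / 78.37 ≈ 10.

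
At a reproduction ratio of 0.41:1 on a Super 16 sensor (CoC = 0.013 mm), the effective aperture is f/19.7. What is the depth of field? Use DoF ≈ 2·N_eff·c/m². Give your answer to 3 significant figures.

At magnification m, DoF ≈ 2·N_eff·c/m² = 2 × 19.7 × 0.013 / 0.41² = 0.5122 / 0.1681 ≈ 3.05 mm.

3.05 mm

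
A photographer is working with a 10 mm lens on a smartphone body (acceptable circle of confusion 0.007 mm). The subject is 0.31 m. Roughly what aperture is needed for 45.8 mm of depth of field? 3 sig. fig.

f/3.50

Write h = H − f = f²/(N·c). The thin-lens limits are Dn = s·h/(h + (s−f)) and Df = s·h/(h − (s−f)), so DoF = Df − Dn = 2·s·(s−f)·h / (h² − (s−f)²).
That is a quadratic in h: DoF·h² − 2·s·(s−f)·h − DoF·(s−f)² = 0 ⇒ h = (s−f)·(s + √(s² + DoF²)) / DoF = 300 × (310 + √(310² + 45.8²)) / 45.8 = 300 × (310 + 313.365) / 45.8 ≈ 4083.2 mm.
Then N = f²/(c·h) = 10² / (0.007 × 4083.2) = 100 / 28.582 ≈ 3.50.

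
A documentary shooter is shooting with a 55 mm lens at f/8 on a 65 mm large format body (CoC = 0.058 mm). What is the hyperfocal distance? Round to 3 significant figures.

6.57 m

Hyperfocal distance H = f²/(N·c) + f = 55²/(8 × 0.058) + 55 = 3025/0.464 + 55 ≈ 6574.4 mm ≈ 6.57 m.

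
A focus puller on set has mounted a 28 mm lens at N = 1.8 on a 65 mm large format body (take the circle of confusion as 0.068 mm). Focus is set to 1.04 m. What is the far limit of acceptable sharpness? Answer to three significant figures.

Hyperfocal distance H = f²/(N·c) + f = 28²/(1.8 × 0.068) + 28 = 784/0.1224 + 28 ≈ 6433.2 mm ≈ 6.433 m.
Far limit Df = s·(H − f)/(H − s) = 1040 × (6433.2 − 28) / (6433.2 − 1040) = 1040 × 6405.2 / 5393.2 ≈ 1235.1 mm ≈ 1.24 m.

1.24 m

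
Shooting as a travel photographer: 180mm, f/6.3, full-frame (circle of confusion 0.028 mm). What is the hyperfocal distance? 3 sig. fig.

Hyperfocal distance H = f²/(N·c) + f = 180²/(6.3 × 0.028) + 180 = 32400/0.1764 + 180 ≈ 183853.5 mm ≈ 184 m.

184 m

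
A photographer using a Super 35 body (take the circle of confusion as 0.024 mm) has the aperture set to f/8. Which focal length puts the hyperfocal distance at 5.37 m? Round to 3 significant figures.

From H = f²/(N·c) + f, with f ≪ H: f ≈ √(H·N·c) = √(5370 × 8 × 0.024) = √1031.0 ≈ 32.11 mm.
Exact: f² + N·c·f − N·c·H = 0 ⇒ f = (−N·c + √((N·c)² + 4·N·c·H))/2 = (−0.192 + √4124.2)/2 ≈ 32.014 mm ≈ 32.0 mm.

32.0 mm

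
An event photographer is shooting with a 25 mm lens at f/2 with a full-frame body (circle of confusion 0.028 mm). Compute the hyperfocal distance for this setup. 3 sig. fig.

Hyperfocal distance H = f²/(N·c) + f = 25²/(2 × 0.028) + 25 = 625/0.056 + 25 ≈ 11185.7 mm ≈ 11.2 m.

11.2 m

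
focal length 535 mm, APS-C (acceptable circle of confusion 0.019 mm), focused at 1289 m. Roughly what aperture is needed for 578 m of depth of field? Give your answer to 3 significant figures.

Write h = H − f = f²/(N·c). The thin-lens limits are Dn = s·h/(h + (s−f)) and Df = s·h/(h − (s−f)), so DoF = Df − Dn = 2·s·(s−f)·h / (h² − (s−f)²).
That is a quadratic in h: DoF·h² − 2·s·(s−f)·h − DoF·(s−f)² = 0 ⇒ h = (s−f)·(s + √(s² + DoF²)) / DoF = 1288465 × (1289000 + √(1289000² + 578000²)) / 578000 = 1288465 × (1289000 + 1412659) / 578000 ≈ 6022479 mm.
Then N = f²/(c·h) = 535² / (0.019 × 6022479) = 286225 / 114427 ≈ 2.50.

f/2.50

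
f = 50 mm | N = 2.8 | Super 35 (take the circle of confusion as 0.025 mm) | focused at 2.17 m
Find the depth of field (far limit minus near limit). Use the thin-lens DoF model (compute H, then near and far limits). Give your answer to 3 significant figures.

259 mm

Hyperfocal distance H = f²/(N·c) + f = 50²/(2.8 × 0.025) + 50 = 2500/0.07 + 50 ≈ 35764.3 mm ≈ 35.76 m.
Near limit Dn = s·(H − f)/(H + s − 2f) = 2170 × (35764.3 − 50) / (35764.3 + 2170 − 2 × 50) = 2170 × 35714.3 / 37834.3 ≈ 2048.41 mm.
Far limit Df = s·(H − f)/(H − s) = 2170 × (35764.3 − 50) / (35764.3 − 2170) = 2170 × 35714.3 / 33594.3 ≈ 2306.94 mm.
Depth of field = Df − Dn = 2306.94 − 2048.41 ≈ 258.53 mm.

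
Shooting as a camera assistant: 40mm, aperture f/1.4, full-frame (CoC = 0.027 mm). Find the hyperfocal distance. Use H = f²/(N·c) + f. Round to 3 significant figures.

42.4 m

Hyperfocal distance H = f²/(N·c) + f = 40²/(1.4 × 0.027) + 40 = 1600/0.0378 + 40 ≈ 42368.0 mm ≈ 42.4 m.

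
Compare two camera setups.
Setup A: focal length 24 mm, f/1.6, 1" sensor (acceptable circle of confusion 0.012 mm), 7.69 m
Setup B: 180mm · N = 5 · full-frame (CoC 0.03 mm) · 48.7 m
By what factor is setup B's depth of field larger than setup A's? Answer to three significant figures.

Setup A: H = 24²/(1.6×0.012) + 24 ≈ 30024.0 mm; DoF = Df − Dn = 10329.5 − 6124.9 ≈ 4204.6 mm.
Setup B: H = 180²/(5×0.03) + 180 ≈ 216180.0 mm; DoF = Df − Dn = 62809 − 39767 ≈ 23042 mm.
Ratio = 23042 / 4204.6 ≈ 5.48.

5.48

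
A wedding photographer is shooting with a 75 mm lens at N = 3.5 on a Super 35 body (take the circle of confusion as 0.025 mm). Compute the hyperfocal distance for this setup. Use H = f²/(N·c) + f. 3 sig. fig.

Hyperfocal distance H = f²/(N·c) + f = 75²/(3.5 × 0.025) + 75 = 5625/0.0875 + 75 ≈ 64360.7 mm ≈ 64.4 m.

64.4 m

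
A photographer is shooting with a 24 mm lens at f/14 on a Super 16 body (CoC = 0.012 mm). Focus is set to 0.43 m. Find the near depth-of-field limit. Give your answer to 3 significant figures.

384 mm

Hyperfocal distance H = f²/(N·c) + f = 24²/(14 × 0.012) + 24 = 576/0.168 + 24 ≈ 3452.6 mm ≈ 3.453 m.
Near limit Dn = s·(H − f)/(H + s − 2f) = 430 × (3452.6 − 24) / (3452.6 + 430 − 2 × 24) = 430 × 3428.6 / 3834.6 ≈ 384.47 mm.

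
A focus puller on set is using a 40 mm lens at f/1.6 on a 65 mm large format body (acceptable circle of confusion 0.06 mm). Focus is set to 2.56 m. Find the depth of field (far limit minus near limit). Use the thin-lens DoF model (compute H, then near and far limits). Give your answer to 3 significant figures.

Hyperfocal distance H = f²/(N·c) + f = 40²/(1.6 × 0.06) + 40 = 1600/0.096 + 40 ≈ 16706.7 mm ≈ 16.71 m.
Near limit Dn = s·(H − f)/(H + s − 2f) = 2560 × (16706.7 − 40) / (16706.7 + 2560 − 2 × 40) = 2560 × 16666.7 / 19186.7 ≈ 2223.77 mm.
Far limit Df = s·(H − f)/(H − s) = 2560 × (16706.7 − 40) / (16706.7 − 2560) = 2560 × 16666.7 / 14146.7 ≈ 3016.02 mm.
Depth of field = Df − Dn = 3016.02 − 2223.77 ≈ 792.25 mm ≈ 0.792 m.

0.792 m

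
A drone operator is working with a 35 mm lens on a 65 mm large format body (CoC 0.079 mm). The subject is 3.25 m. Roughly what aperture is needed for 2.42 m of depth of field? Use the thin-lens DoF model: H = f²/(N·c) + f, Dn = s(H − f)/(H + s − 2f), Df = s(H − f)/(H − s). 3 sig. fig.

Write h = H − f = f²/(N·c). The thin-lens limits are Dn = s·h/(h + (s−f)) and Df = s·h/(h − (s−f)), so DoF = Df − Dn = 2·s·(s−f)·h / (h² − (s−f)²).
That is a quadratic in h: DoF·h² − 2·s·(s−f)·h − DoF·(s−f)² = 0 ⇒ h = (s−f)·(s + √(s² + DoF²)) / DoF = 3215 × (3250 + √(3250² + 2420²)) / 2420 = 3215 × (3250 + 4052.02) / 2420 ≈ 9700.8 mm.
Then N = f²/(c·h) = 35² / (0.079 × 9700.8) = 1225 / 766.37 ≈ 1.60.

f/1.60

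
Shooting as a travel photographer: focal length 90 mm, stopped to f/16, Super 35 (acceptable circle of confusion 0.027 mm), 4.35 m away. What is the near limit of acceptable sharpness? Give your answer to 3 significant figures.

3.54 m

Hyperfocal distance H = f²/(N·c) + f = 90²/(16 × 0.027) + 90 = 8100/0.432 + 90 ≈ 18840.0 mm ≈ 18.84 m.
Near limit Dn = s·(H − f)/(H + s − 2f) = 4350 × (18840.0 − 90) / (18840.0 + 4350 − 2 × 90) = 4350 × 18750.0 / 23010.0 ≈ 3544.7 mm ≈ 3.54 m.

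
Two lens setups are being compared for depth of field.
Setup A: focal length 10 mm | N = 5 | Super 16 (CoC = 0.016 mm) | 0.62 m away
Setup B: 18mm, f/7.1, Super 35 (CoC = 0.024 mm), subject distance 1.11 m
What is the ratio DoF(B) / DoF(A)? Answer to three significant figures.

2.40

Setup A: H = 10²/(5×0.016) + 10 ≈ 1260.0 mm; DoF = Df − Dn = 1210.94 − 416.67 ≈ 794.27 mm.
Setup B: H = 18²/(7.1×0.024) + 18 ≈ 1919.4 mm; DoF = Df − Dn = 2607.5 − 705.1 ≈ 1902.4 mm.
Ratio = 1902.4 / 794.27 ≈ 2.40.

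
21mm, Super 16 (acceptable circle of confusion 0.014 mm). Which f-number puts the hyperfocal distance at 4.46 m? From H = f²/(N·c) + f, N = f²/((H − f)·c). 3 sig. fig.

f/7.10

Rearrange H = f²/(N·c) + f for N: N = f² / ((H − f)·c).
N = 21² / ((4460 − 21) × 0.014) = 441 / 62.15 ≈ 7.10.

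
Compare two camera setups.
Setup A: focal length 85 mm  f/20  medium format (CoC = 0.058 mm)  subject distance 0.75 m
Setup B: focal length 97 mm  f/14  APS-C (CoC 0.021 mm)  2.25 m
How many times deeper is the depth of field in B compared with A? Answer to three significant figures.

Setup A: H = 85²/(20×0.058) + 85 ≈ 6313.4 mm; DoF = Df − Dn = 839.65 − 677.65 ≈ 162.00 mm.
Setup B: H = 97²/(14×0.021) + 97 ≈ 32100.4 mm; DoF = Df − Dn = 2412.28 − 2108.17 ≈ 304.11 mm.
Ratio = 304.11 / 162.00 ≈ 1.88.

1.88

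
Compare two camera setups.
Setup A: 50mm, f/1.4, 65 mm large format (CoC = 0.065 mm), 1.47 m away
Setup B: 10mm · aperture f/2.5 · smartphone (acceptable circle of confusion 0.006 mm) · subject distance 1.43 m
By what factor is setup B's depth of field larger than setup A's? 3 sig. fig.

Setup A: H = 50²/(1.4×0.065) + 50 ≈ 27522.5 mm; DoF = Df − Dn = 1550.12 − 1397.75 ≈ 152.37 mm.
Setup B: H = 10²/(2.5×0.006) + 10 ≈ 6676.7 mm; DoF = Df − Dn = 1817.03 − 1178.90 ≈ 638.13 mm.
Ratio = 638.13 / 152.37 ≈ 4.19.

4.19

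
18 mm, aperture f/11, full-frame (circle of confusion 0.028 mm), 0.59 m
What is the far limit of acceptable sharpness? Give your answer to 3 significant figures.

1.29 m

Hyperfocal distance H = f²/(N·c) + f = 18²/(11 × 0.028) + 18 = 324/0.308 + 18 ≈ 1069.9 mm ≈ 1.070 m.
Far limit Df = s·(H − f)/(H − s) = 590 × (1069.9 − 18) / (1069.9 − 590) = 590 × 1051.9 / 479.9 ≈ 1293.2 mm ≈ 1.29 m.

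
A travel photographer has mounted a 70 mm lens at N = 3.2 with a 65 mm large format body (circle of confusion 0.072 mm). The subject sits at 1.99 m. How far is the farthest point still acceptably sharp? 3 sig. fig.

Hyperfocal distance H = f²/(N·c) + f = 70²/(3.2 × 0.072) + 70 = 4900/0.2304 + 70 ≈ 21337.4 mm ≈ 21.34 m.
Far limit Df = s·(H − f)/(H − s) = 1990 × (21337.4 − 70) / (21337.4 − 1990) = 1990 × 21267.4 / 19347.4 ≈ 2187.5 mm ≈ 2.19 m.

2.19 m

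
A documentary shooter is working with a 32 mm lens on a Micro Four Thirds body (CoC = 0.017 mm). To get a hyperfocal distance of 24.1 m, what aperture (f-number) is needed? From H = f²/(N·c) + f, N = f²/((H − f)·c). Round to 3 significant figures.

Rearrange H = f²/(N·c) + f for N: N = f² / ((H − f)·c).
N = 32² / ((24100 − 32) × 0.017) = 1024 / 409.2 ≈ 2.50.

f/2.50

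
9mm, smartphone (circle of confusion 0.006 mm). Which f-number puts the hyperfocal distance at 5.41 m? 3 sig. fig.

f/2.50

Rearrange H = f²/(N·c) + f for N: N = f² / ((H − f)·c).
N = 9² / ((5410 − 9) × 0.006) = 81 / 32.41 ≈ 2.50.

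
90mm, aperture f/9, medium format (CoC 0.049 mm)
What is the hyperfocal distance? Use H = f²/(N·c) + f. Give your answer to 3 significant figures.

18.5 m

Hyperfocal distance H = f²/(N·c) + f = 90²/(9 × 0.049) + 90 = 8100/0.441 + 90 ≈ 18457.3 mm ≈ 18.5 m.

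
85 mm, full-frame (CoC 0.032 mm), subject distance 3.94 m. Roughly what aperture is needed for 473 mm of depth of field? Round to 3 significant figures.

f/3.50

Write h = H − f = f²/(N·c). The thin-lens limits are Dn = s·h/(h + (s−f)) and Df = s·h/(h − (s−f)), so DoF = Df − Dn = 2·s·(s−f)·h / (h² − (s−f)²).
That is a quadratic in h: DoF·h² − 2·s·(s−f)·h − DoF·(s−f)² = 0 ⇒ h = (s−f)·(s + √(s² + DoF²)) / DoF = 3855 × (3940 + √(3940² + 473²)) / 473 = 3855 × (3940 + 3968.29) / 473 ≈ 64453 mm.
Then N = f²/(c·h) = 85² / (0.032 × 64453) = 7225 / 2062.5 ≈ 3.50.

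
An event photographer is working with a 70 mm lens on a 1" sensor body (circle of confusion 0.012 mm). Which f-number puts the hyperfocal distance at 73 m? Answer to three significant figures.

Rearrange H = f²/(N·c) + f for N: N = f² / ((H − f)·c).
N = 70² / ((73000 − 70) × 0.012) = 4900 / 875.2 ≈ 5.60.

f/5.60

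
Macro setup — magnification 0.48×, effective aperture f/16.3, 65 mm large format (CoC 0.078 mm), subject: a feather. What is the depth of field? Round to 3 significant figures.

At magnification m, DoF ≈ 2·N_eff·c/m² = 2 × 16.3 × 0.078 / 0.48² = 2.543 / 0.2304 ≈ 11 mm.

11.0 mm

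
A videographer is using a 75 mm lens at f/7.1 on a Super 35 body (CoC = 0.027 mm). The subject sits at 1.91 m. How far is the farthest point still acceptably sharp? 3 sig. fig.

2.04 m

Hyperfocal distance H = f²/(N·c) + f = 75²/(7.1 × 0.027) + 75 = 5625/0.1917 + 75 ≈ 29417.7 mm ≈ 29.42 m.
Far limit Df = s·(H − f)/(H − s) = 1910 × (29417.7 − 75) / (29417.7 − 1910) = 1910 × 29342.7 / 27507.7 ≈ 2037.4 mm ≈ 2.04 m.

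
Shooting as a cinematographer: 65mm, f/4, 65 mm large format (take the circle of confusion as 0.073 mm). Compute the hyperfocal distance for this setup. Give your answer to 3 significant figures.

14.5 m

Hyperfocal distance H = f²/(N·c) + f = 65²/(4 × 0.073) + 65 = 4225/0.292 + 65 ≈ 14534.2 mm ≈ 14.5 m.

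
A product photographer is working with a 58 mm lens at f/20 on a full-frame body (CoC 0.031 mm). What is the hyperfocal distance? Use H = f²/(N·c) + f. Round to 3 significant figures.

5.48 m

Hyperfocal distance H = f²/(N·c) + f = 58²/(20 × 0.031) + 58 = 3364/0.62 + 58 ≈ 5483.8 mm ≈ 5.48 m.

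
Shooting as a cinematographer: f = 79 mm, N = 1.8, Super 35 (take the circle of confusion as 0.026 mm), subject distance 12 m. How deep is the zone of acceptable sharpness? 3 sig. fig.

2.16 m

Hyperfocal distance H = f²/(N·c) + f = 79²/(1.8 × 0.026) + 79 = 6241/0.0468 + 79 ≈ 133433.7 mm ≈ 133.4 m.
Near limit Dn = s·(H − f)/(H + s − 2f) = 12000 × (133433.7 − 79) / (133433.7 + 12000 − 2 × 79) = 12000 × 133354.7 / 145275.7 ≈ 11015.3 mm.
Far limit Df = s·(H − f)/(H − s) = 12000 × (133433.7 − 79) / (133433.7 − 12000) = 12000 × 133354.7 / 121433.7 ≈ 13178.0 mm.
Depth of field = Df − Dn = 13178.0 − 11015.3 ≈ 2162.7 mm ≈ 2.16 m.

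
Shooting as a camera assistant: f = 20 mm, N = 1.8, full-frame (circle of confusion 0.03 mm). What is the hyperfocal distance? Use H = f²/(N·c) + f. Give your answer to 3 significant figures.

Hyperfocal distance H = f²/(N·c) + f = 20²/(1.8 × 0.03) + 20 = 400/0.054 + 20 ≈ 7427.4 mm ≈ 7.43 m.

7.43 m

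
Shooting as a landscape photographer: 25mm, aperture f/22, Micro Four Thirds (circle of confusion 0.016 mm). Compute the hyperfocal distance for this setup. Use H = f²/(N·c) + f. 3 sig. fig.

Hyperfocal distance H = f²/(N·c) + f = 25²/(22 × 0.016) + 25 = 625/0.352 + 25 ≈ 1800.6 mm ≈ 1.80 m.

1.80 m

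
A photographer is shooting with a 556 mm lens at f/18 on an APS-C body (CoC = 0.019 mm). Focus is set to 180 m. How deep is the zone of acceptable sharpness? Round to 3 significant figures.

Hyperfocal distance H = f²/(N·c) + f = 556²/(18 × 0.019) + 556 = 309136/0.342 + 556 ≈ 904462.4 mm ≈ 904.5 m.
Near limit Dn = s·(H − f)/(H + s − 2f) = 180000 × (904462.4 − 556) / (904462.4 + 180000 − 2 × 556) = 180000 × 903906.4 / 1083350.4 ≈ 150185 mm.
Far limit Df = s·(H − f)/(H − s) = 180000 × (904462.4 − 556) / (904462.4 − 180000) = 180000 × 903906.4 / 724462.4 ≈ 224585 mm.
Depth of field = Df − Dn = 224585 − 150185 ≈ 74400 mm ≈ 74.4 m.

74.4 m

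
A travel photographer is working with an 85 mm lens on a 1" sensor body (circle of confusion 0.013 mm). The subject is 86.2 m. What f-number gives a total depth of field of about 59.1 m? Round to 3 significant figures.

Write h = H − f = f²/(N·c). The thin-lens limits are Dn = s·h/(h + (s−f)) and Df = s·h/(h − (s−f)), so DoF = Df − Dn = 2·s·(s−f)·h / (h² − (s−f)²).
That is a quadratic in h: DoF·h² − 2·s·(s−f)·h − DoF·(s−f)² = 0 ⇒ h = (s−f)·(s + √(s² + DoF²)) / DoF = 86115 × (86200 + √(86200² + 59100²)) / 59100 = 86115 × (86200 + 104514) / 59100 ≈ 277891 mm.
Then N = f²/(c·h) = 85² / (0.013 × 277891) = 7225 / 3612.6 ≈ 2.00.

f/2.00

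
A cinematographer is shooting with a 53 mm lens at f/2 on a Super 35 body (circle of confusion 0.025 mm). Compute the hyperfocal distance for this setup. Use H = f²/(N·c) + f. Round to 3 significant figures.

56.2 m

Hyperfocal distance H = f²/(N·c) + f = 53²/(2 × 0.025) + 53 = 2809/0.05 + 53 ≈ 56233.0 mm ≈ 56.2 m.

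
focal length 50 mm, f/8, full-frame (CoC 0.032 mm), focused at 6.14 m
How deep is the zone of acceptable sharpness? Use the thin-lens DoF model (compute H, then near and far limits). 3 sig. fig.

Hyperfocal distance H = f²/(N·c) + f = 50²/(8 × 0.032) + 50 = 2500/0.256 + 50 ≈ 9815.6 mm ≈ 9.816 m.
Near limit Dn = s·(H − f)/(H + s − 2f) = 6140 × (9815.6 − 50) / (9815.6 + 6140 − 2 × 50) = 6140 × 9765.6 / 15855.6 ≈ 3782 mm.
Far limit Df = s·(H − f)/(H − s) = 6140 × (9815.6 − 50) / (9815.6 − 6140) = 6140 × 9765.6 / 3675.6 ≈ 16313 mm.
Depth of field = Df − Dn = 16313 − 3782 ≈ 12531 mm ≈ 12.5 m.

12.5 m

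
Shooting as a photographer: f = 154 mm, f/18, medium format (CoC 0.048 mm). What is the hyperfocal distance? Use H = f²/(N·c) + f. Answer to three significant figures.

Hyperfocal distance H = f²/(N·c) + f = 154²/(18 × 0.048) + 154 = 23716/0.864 + 154 ≈ 27603.1 mm ≈ 27.6 m.

27.6 m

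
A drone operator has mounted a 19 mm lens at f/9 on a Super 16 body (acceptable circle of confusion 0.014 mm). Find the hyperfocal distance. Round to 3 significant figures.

2.88 m

Hyperfocal distance H = f²/(N·c) + f = 19²/(9 × 0.014) + 19 = 361/0.126 + 19 ≈ 2884.1 mm ≈ 2.88 m.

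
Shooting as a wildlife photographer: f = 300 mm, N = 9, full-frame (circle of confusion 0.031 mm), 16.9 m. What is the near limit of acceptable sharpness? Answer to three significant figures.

16.1 m

Hyperfocal distance H = f²/(N·c) + f = 300²/(9 × 0.031) + 300 = 90000/0.279 + 300 ≈ 322880.6 mm ≈ 322.9 m.
Near limit Dn = s·(H − f)/(H + s − 2f) = 16900 × (322880.6 − 300) / (322880.6 + 16900 − 2 × 300) = 16900 × 322580.6 / 339180.6 ≈ 16073 mm ≈ 16.1 m.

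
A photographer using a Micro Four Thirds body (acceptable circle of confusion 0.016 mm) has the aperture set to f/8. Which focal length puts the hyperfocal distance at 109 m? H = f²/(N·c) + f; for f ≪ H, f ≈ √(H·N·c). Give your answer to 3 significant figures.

118 mm

From H = f²/(N·c) + f, with f ≪ H: f ≈ √(H·N·c) = √(109000 × 8 × 0.016) = √13952 ≈ 118.1 mm.
The +f correction barely moves this — solving exactly, f² + N·c·f − N·c·H = 0 ⇒ f = (−N·c + √((N·c)² + 4·N·c·H))/2 = (−0.128 + √55808)/2 ≈ 118.05 mm, so f ≈ 118 mm.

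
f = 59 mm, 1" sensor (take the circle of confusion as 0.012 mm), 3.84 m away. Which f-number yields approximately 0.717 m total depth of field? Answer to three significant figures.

f/7.10

Write h = H − f = f²/(N·c). The thin-lens limits are Dn = s·h/(h + (s−f)) and Df = s·h/(h − (s−f)), so DoF = Df − Dn = 2·s·(s−f)·h / (h² − (s−f)²).
That is a quadratic in h: DoF·h² − 2·s·(s−f)·h − DoF·(s−f)² = 0 ⇒ h = (s−f)·(s + √(s² + DoF²)) / DoF = 3781 × (3840 + √(3840² + 717²)) / 717 = 3781 × (3840 + 3906.37) / 717 ≈ 40849 mm.
Then N = f²/(c·h) = 59² / (0.012 × 40849) = 3481 / 490.19 ≈ 7.10.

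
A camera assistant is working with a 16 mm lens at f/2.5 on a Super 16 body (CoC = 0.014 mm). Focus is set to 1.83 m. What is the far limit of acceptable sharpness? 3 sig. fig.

2.43 m

Hyperfocal distance H = f²/(N·c) + f = 16²/(2.5 × 0.014) + 16 = 256/0.035 + 16 ≈ 7330.3 mm ≈ 7.330 m.
Far limit Df = s·(H − f)/(H − s) = 1830 × (7330.3 − 16) / (7330.3 − 1830) = 1830 × 7314.3 / 5500.3 ≈ 2433.5 mm ≈ 2.43 m.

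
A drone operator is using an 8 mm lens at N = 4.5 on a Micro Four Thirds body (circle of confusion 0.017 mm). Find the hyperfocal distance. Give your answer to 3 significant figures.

Hyperfocal distance H = f²/(N·c) + f = 8²/(4.5 × 0.017) + 8 = 64/0.0765 + 8 ≈ 844.6 mm ≈ 0.845 m.

0.845 m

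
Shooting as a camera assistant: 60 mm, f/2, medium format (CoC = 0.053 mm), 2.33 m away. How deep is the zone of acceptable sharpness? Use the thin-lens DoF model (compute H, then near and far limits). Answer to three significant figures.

313 mm

Hyperfocal distance H = f²/(N·c) + f = 60²/(2 × 0.053) + 60 = 3600/0.106 + 60 ≈ 34022.3 mm ≈ 34.02 m.
Near limit Dn = s·(H − f)/(H + s − 2f) = 2330 × (34022.3 − 60) / (34022.3 + 2330 − 2 × 60) = 2330 × 33962.3 / 36232.3 ≈ 2184.02 mm.
Far limit Df = s·(H − f)/(H − s) = 2330 × (34022.3 − 60) / (34022.3 − 2330) = 2330 × 33962.3 / 31692.3 ≈ 2496.89 mm.
Depth of field = Df − Dn = 2496.89 − 2184.02 ≈ 312.87 mm.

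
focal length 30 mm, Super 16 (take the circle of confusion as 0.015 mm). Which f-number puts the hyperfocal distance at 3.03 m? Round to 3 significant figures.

Rearrange H = f²/(N·c) + f for N: N = f² / ((H − f)·c).
N = 30² / ((3030 − 30) × 0.015) = 900 / 45.00 ≈ 20.

f/20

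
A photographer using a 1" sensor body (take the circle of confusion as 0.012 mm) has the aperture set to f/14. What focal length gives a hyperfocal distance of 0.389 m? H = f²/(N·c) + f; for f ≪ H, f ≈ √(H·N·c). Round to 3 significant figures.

8.00 mm

From H = f²/(N·c) + f, with f ≪ H: f ≈ √(H·N·c) = √(389 × 14 × 0.012) = √65.352 ≈ 8.084 mm.
Exact: f² + N·c·f − N·c·H = 0 ⇒ f = (−N·c + √((N·c)² + 4·N·c·H))/2 = (−0.168 + √261.44)/2 ≈ 8.0005 mm ≈ 8.00 mm.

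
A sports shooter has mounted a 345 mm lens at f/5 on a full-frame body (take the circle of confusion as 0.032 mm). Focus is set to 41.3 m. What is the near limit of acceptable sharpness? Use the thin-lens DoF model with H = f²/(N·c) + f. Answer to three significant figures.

39.1 m

Hyperfocal distance H = f²/(N·c) + f = 345²/(5 × 0.032) + 345 = 119025/0.16 + 345 ≈ 744251.2 mm ≈ 744.3 m.
Near limit Dn = s·(H − f)/(H + s − 2f) = 41300 × (744251.2 − 345) / (744251.2 + 41300 − 2 × 345) = 41300 × 743906.2 / 784861.2 ≈ 39145 mm ≈ 39.1 m.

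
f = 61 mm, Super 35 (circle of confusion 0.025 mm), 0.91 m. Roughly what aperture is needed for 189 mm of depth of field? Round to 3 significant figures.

Write h = H − f = f²/(N·c). The thin-lens limits are Dn = s·h/(h + (s−f)) and Df = s·h/(h − (s−f)), so DoF = Df − Dn = 2·s·(s−f)·h / (h² − (s−f)²).
That is a quadratic in h: DoF·h² − 2·s·(s−f)·h − DoF·(s−f)² = 0 ⇒ h = (s−f)·(s + √(s² + DoF²)) / DoF = 849 × (910 + √(910² + 189²)) / 189 = 849 × (910 + 929.420) / 189 ≈ 8262.8 mm.
Then N = f²/(c·h) = 61² / (0.025 × 8262.8) = 3721 / 206.57 ≈ 18.

f/18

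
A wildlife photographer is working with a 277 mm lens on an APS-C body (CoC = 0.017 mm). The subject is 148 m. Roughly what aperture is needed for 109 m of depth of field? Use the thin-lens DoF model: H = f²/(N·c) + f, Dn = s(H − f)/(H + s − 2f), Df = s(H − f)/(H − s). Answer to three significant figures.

f/10

Write h = H − f = f²/(N·c). The thin-lens limits are Dn = s·h/(h + (s−f)) and Df = s·h/(h − (s−f)), so DoF = Df − Dn = 2·s·(s−f)·h / (h² − (s−f)²).
That is a quadratic in h: DoF·h² − 2·s·(s−f)·h − DoF·(s−f)² = 0 ⇒ h = (s−f)·(s + √(s² + DoF²)) / DoF = 147723 × (148000 + √(148000² + 109000²)) / 109000 = 147723 × (148000 + 183807) / 109000 ≈ 449684 mm.
Then N = f²/(c·h) = 277² / (0.017 × 449684) = 76729 / 7644.6 ≈ 10.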